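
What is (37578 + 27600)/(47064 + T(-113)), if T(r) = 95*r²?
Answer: 65178/1260119 ≈ 0.051724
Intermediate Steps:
(37578 + 27600)/(47064 + T(-113)) = (37578 + 27600)/(47064 + 95*(-113)²) = 65178/(47064 + 95*12769) = 65178/(47064 + 1213055) = 65178/1260119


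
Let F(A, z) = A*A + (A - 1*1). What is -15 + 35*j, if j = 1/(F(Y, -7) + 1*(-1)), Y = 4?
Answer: -235/18 ≈ -13.056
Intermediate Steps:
F(A, z) = -1 + A + A**2 (F(A, z) = A**2 + (A - 1) = A**2 + (-1 + A) = -1 + A + A**2)
j = 1/18 (j = 1/((-1 + 4 + 4**2) + 1*(-1)) = 1/((-1 + 4 + 16) - 1) = 1/(19 - 1) = 1/18 ≈ 0.055556)
-15 + 35*j = -15 + 35*(1/18) = -15 + 35/18 = -235/18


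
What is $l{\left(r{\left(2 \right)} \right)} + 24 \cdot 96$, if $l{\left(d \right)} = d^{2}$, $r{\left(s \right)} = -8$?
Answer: $2368$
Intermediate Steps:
$l{\left(r{\left(2 \right)} \right)} + 24 \cdot 96 = \left(-8\right)^{2} + 24 \cdot 96 = 64 + 2304 = 2368$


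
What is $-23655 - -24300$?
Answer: $645$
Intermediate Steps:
$-23655 - -24300 = -23655 + 24300 = 645$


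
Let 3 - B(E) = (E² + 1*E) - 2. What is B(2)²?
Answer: 1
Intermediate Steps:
B(E) = 5 - E - E² (B(E) = 3 - ((E² + 1*E) - 2) = 3 - ((E² + E) - 2) = 3 - ((E + E²) - 2) = 3 - (-2 + E + E²) = 3 + (2 - E - E²) = 5 - E - E²)
B(2)² = (5 - 1*2 - 1*2²)² = (5 - 2 - 1*4)² = (5 - 2 - 4)² = (-1)² = 1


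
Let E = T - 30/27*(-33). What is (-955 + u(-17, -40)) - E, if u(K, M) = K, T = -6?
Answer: -3008/3 ≈ -1002.7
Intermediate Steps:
E = 92/3 (E = -6 - 30/27*(-33) = -6 - 30*1/27*(-33) = -6 - 10/9*(-33) = -6 + 110/3 = 92/3 ≈ 30.667)
(-955 + u(-17, -40)) - E = (-955 - 17) - 1*92/3 = -972 - 92/3 = -3008/3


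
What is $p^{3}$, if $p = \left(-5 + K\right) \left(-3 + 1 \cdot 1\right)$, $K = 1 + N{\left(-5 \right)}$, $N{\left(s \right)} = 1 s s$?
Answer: $-74088$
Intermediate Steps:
$N{\left(s \right)} = s^{2}$ ($N{\left(s \right)} = s s = s^{2}$)
$K = 26$ ($K = 1 + \left(-5\right)^{2} = 1 + 25 = 26$)
$p = -42$ ($p = \left(-5 + 26\right) \left(-3 + 1 \cdot 1\right) = 21 \left(-3 + 1\right) = 21 \left(-2\right) = -42$)
$p^{3} = \left(-42\right)^{3} = -74088$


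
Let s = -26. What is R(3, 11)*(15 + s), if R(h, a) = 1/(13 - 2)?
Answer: -1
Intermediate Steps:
R(h, a) = 1/11
R(3, 11)*(15 + s) = (15 - 26)/11 = (1/11)*(-11) = -1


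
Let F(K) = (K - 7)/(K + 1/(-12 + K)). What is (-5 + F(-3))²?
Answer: 1600/529 ≈ 3.0246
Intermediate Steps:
F(K) = (-7 + K)/(K + 1/(-12 + K))
(-5 + F(-3))² = (-5 + (84 + (-3)² - 19*(-3))/(1 + (-3)² - 12*(-3)))² = (-5 + (84 + 9 + 57)/(1 + 9 + 36))² = (-5 + 150/46)² = (-5 + (1/46)*150)² = (-5 + 75/23)² = (-40/23)² = 1600/529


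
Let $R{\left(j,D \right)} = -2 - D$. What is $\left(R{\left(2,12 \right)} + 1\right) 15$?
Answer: $-195$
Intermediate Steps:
$\left(R{\left(2,12 \right)} + 1\right) 15 = \left(\left(-2 - 12\right) + 1\right) 15 = \left(-14 + 1\right) 15 = \left(-13\right) 15 = -195$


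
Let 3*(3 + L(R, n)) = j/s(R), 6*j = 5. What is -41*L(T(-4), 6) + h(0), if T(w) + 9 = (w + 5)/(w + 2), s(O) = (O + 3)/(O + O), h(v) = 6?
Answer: 11198/117 ≈ 95.709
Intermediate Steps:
j = ⅚ (j = (⅙)*5 = ⅚ ≈ 0.83333)
s(O) = (3 + O)/(2*O) (s(O) = (3 + O)/((2*O)) = (3 + O)*(1/(2*O)) = (3 + O)/(2*O))
T(w) = -9 + (5 + w)/(2 + w) (T(w) = -9 + (w + 5)/(w + 2) = -9 + (5 + w)/(2 + w))
L(R, n) = -3 + 5*R/(9*(3 + R)) (L(R, n) = -3 + (5/(6*(((3 + R)/(2*R)))))/3 = -3 + (5*(2*R/(3 + R))/6)/3 = -3 + (5*R/(3*(3 + R)))/3 = -3 + 5*R/(9*(3 + R)))
-41*L(T(-4), 6) + h(0) = -41*(-81 - 22*(-13 - 8*(-4))/(2 - 4))/(9*(3 + (-13 - 8*(-4))/(2 - 4))) + 6 = -41*(-81 - 22*(-13 + 32)/(-2))/(9*(3 + (-13 + 32)/(-2))) + 6 = -41*(-81 - (-11)*19)/(9*(3 - ½*19)) + 6 = -41*(-81 - 22*(-19/2))/(9*(3 - 19/2)) + 6 = -41*(-81 + 209)/(9*(-13/2)) + 6 = -41*(-2)*128/(9*13) + 6 = -41*(-256/117) + 6 = 10496/117 + 6 = 11198/117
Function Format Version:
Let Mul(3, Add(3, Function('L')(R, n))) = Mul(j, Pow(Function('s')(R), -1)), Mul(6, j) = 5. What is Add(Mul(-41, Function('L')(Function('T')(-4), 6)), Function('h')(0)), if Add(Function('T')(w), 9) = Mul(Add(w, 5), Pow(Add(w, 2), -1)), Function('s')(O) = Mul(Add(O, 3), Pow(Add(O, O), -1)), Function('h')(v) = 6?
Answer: Rational(11198, 117) ≈ 95.709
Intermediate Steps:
j = Rational(5, 6) (j = Mul(Rational(1, 6), 5) = Rational(5, 6) ≈ 0.83333)
Function('s')(O) = Mul(Rational(1, 2), Pow(O, -1), Add(3, O)) (Function('s')(O) = Mul(Add(3, O), Pow(Mul(2, O), -1)) = Mul(Add(3, O), Mul(Rational(1, 2), Pow(O, -1))) = Mul(Rational(1, 2), Pow(O, -1), Add(3, O)))
Function('T')(w) = Add(-9, Mul(Pow(Add(2, w), -1), Add(5, w))) (Function('T')(w) = Add(-9, Mul(Add(w, 5), Pow(Add(w, 2), -1))) = Add(-9, Mul(Add(5, w), Pow(Add(2, w), -1))) = Add(-9, Mul(Pow(Add(2, w), -1), Add(5, w))))
Function('L')(R, n) = Add(-3, Mul(Rational(5, 9), R, Pow(Add(3, R), -1))) (Function('L')(R, n) = Add(-3, Mul(Rational(1, 3), Mul(Rational(5, 6), Pow(Mul(Rational(1, 2), Pow(R, -1), Add(3, R)), -1)))) = Add(-3, Mul(Rational(1, 3), Mul(Rational(5, 6), Mul(2, R, Pow(Add(3, R), -1))))) = Add(-3, Mul(Rational(1, 3), Mul(Rational(5, 3), R, Pow(Add(3, R), -1)))) = Add(-3, Mul(Rational(5, 9), R, Pow(Add(3, R), -1))))
Add(Mul(-41, Function('L')(Function('T')(-4), 6)), Function('h')(0)) = Add(Mul(-41, Mul(Rational(1, 9), Pow(Add(3, Mul(Pow(Add(2, -4), -1), Add(-13, Mul(-8, -4)))), -1), Add(-81, Mul(-22, Mul(Pow(Add(2, -4), -1), Add(-13, Mul(-8, -4))))))), 6) = Add(Mul(-41, Mul(Rational(1, 9), Pow(Add(3, Mul(Pow(-2, -1), Add(-13, 32))), -1), Add(-81, Mul(-22, Mul(Pow(-2, -1), Add(-13, 32)))))), 6) = Add(Mul(-41, Mul(Rational(1, 9), Pow(Add(3, Mul(Rational(-1, 2), 19)), -1), Add(-81, Mul(-22, Mul(Rational(-1, 2), 19))))), 6) = Add(Mul(-41, Mul(Rational(1, 9), Pow(Add(3, Rational(-19, 2)), -1), Add(-81, Mul(-22, Rational(-19, 2))))), 6) = Add(Mul(-41, Mul(Rational(1, 9), Pow(Rational(-13, 2), -1), Add(-81, 209))), 6) = Add(Mul(-41, Mul(Rational(1, 9), Rational(-2, 13), 128)), 6) = Add(Mul(-41, Rational(-256, 117)), 6) = Add(Rational(10496, 117), 6) = Rational(11198, 117)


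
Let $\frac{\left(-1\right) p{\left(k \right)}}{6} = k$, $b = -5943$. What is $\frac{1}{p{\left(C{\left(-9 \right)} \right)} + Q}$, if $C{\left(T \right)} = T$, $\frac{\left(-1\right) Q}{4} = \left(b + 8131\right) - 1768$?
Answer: $- \frac{1}{1626} \approx -0.00061501$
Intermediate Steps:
$Q = -1680$ ($Q = - 4 \left(\left(-5943 + 8131\right) - 1768\right) = - 4 \left(2188 - 1768\right) = \left(-4\right) 420 = -1680$)
$p{\left(k \right)} = - 6 k$
$\frac{1}{p{\left(C{\left(-9 \right)} \right)} + Q} = \frac{1}{\left(-6\right) \left(-9\right) - 1680} = \frac{1}{54 - 1680} = \frac{1}{-1626} = - \frac{1}{1626}$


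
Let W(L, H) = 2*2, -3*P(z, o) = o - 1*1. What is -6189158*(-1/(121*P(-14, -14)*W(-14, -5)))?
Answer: 3094579/1210 ≈ 2557.5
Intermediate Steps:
P(z, o) = ⅓ - o/3 (P(z, o) = -(o - 1*1)/3 = -(o - 1)/3 = -(-1 + o)/3 = ⅓ - o/3)
W(L, H) = 4
-6189158*(-1/(121*P(-14, -14)*W(-14, -5))) = -6189158*(-1/(484*(⅓ - ⅓*(-14)))) = -6189158*(-1/(484*(⅓ + 14/3))) = -6189158/((-484*5)) = -6189158/(-2420) = -6189158*(-1/2420) = 3094579/1210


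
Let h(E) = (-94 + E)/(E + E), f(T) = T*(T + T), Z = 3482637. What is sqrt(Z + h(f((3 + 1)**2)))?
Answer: sqrt(3566220706)/32 ≈ 1866.2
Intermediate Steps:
f(T) = 2*T**2 (f(T) = T*(2*T) = 2*T**2)
h(E) = (-94 + E)/(2*E) (h(E) = (-94 + E)/((2*E)) = (-94 + E)*(1/(2*E)) = (-94 + E)/(2*E))
sqrt(Z + h(f((3 + 1)**2))) = sqrt(3482637 + (-94 + 2*((3 + 1)**2)**2)/(2*((2*((3 + 1)**2)**2)))) = sqrt(3482637 + (-94 + 2*(4**2)**2)/(2*((2*(4**2)**2)))) = sqrt(3482637 + (-94 + 2*16**2)/(2*((2*16**2)))) = sqrt(3482637 + (-94 + 2*256)/(2*((2*256)))) = sqrt(3482637 + (1/2)*(-94 + 512)/512) = sqrt(3482637 + (1/2)*(1/512)*418) = sqrt(3482637 + 209/512) = sqrt(1783110353/512) = sqrt(3566220706)/32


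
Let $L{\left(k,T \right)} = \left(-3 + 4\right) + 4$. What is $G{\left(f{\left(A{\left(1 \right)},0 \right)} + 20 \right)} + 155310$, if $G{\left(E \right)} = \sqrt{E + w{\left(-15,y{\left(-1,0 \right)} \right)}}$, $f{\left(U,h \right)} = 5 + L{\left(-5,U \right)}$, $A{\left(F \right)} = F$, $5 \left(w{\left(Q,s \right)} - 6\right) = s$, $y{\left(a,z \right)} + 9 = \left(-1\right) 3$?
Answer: $155310 + \frac{2 \sqrt{210}}{5} \approx 1.5532 \cdot 10^{5}$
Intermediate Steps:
$y{\left(a,z \right)} = -12$ ($y{\left(a,z \right)} = -9 - 3 = -12$)
$w{\left(Q,s \right)} = 6 + \frac{s}{5}$
$L{\left(k,T \right)} = 5$ ($L{\left(k,T \right)} = 1 + 4 = 5$)
$f{\left(U,h \right)} = 10$ ($f{\left(U,h \right)} = 5 + 5 = 10$)
$G{\left(E \right)} = \sqrt{\frac{18}{5} + E}$ ($G{\left(E \right)} = \sqrt{E + \left(6 + \frac{1}{5} \left(-12\right)\right)} = \sqrt{E + \left(6 - \frac{12}{5}\right)} = \sqrt{E + \frac{18}{5}} = \sqrt{\frac{18}{5} + E}$)
$G{\left(f{\left(A{\left(1 \right)},0 \right)} + 20 \right)} + 155310 = \frac{\sqrt{90 + 25 \left(10 + 20\right)}}{5} + 155310 = \frac{\sqrt{90 + 25 \cdot 30}}{5} + 155310 = \frac{\sqrt{90 + 750}}{5} + 155310 = \frac{\sqrt{840}}{5} + 155310 = \frac{2 \sqrt{210}}{5} + 155310 = 155310 + \frac{2 \sqrt{210}}{5}$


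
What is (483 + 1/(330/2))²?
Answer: 6351452416/27225 ≈ 2.3329e+5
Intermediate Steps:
(483 + 1/(330/2))² = (483 + 1/(330*(½)))² = (483 + 1/165)² = (79696/165)² = 6351452416/27225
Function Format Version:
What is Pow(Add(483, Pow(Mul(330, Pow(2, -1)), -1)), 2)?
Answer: Rational(6351452416, 27225) ≈ 2.3329e+5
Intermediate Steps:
Pow(Add(483, Pow(Mul(330, Pow(2, -1)), -1)), 2) = Pow(Add(483, Pow(Mul(330, Rational(1, 2)), -1)), 2) = Pow(Add(483, Pow(165, -1)), 2) = Pow(Add(483, Rational(1, 165)), 2) = Pow(Rational(79696, 165), 2) = Rational(6351452416, 27225)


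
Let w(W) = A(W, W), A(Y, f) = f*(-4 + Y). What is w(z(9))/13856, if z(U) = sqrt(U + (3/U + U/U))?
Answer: 31/41568 - sqrt(93)/10392 ≈ -0.00018222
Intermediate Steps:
z(U) = sqrt(1 + U + 3/U) (z(U) = sqrt(U + (3/U + 1)) = sqrt(U + (1 + 3/U)) = sqrt(1 + U + 3/U))
w(W) = W*(-4 + W)
w(z(9))/13856 = (sqrt(1 + 9 + 3/9)*(-4 + sqrt(1 + 9 + 3/9)))/13856 = (sqrt(1 + 9 + 3*(1/9))*(-4 + sqrt(1 + 9 + 3*(1/9))))*(1/13856) = (sqrt(1 + 9 + 1/3)*(-4 + sqrt(1 + 9 + 1/3)))*(1/13856) = (sqrt(31/3)*(-4 + sqrt(31/3)))*(1/13856) = ((sqrt(93)/3)*(-4 + sqrt(93)/3))*(1/13856) = (sqrt(93)*(-4 + sqrt(93)/3)/3)*(1/13856) = sqrt(93)*(-4 + sqrt(93)/3)/41568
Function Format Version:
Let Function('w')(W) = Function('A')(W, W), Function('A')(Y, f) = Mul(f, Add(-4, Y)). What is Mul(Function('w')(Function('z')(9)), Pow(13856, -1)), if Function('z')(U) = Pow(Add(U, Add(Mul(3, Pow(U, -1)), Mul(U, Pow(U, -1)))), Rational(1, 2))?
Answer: Add(Rational(31, 41568), Mul(Rational(-1, 10392), Pow(93, Rational(1, 2)))) ≈ -0.00018222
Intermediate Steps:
Function('z')(U) = Pow(Add(1, U, Mul(3, Pow(U, -1))), Rational(1, 2)) (Function('z')(U) = Pow(Add(U, Add(Mul(3, Pow(U, -1)), 1)), Rational(1, 2)) = Pow(Add(U, Add(1, Mul(3, Pow(U, -1)))), Rational(1, 2)) = Pow(Add(1, U, Mul(3, Pow(U, -1))), Rational(1, 2)))
Function('w')(W) = Mul(W, Add(-4, W))
Mul(Function('w')(Function('z')(9)), Pow(13856, -1)) = Mul(Mul(Pow(Add(1, 9, Mul(3, Pow(9, -1))), Rational(1, 2)), Add(-4, Pow(Add(1, 9, Mul(3, Pow(9, -1))), Rational(1, 2)))), Pow(13856, -1)) = Mul(Mul(Pow(Add(1, 9, Mul(3, Rational(1, 9))), Rational(1, 2)), Add(-4, Pow(Add(1, 9, Mul(3, Rational(1, 9))), Rational(1, 2)))), Rational(1, 13856)) = Mul(Mul(Pow(Add(1, 9, Rational(1, 3)), Rational(1, 2)), Add(-4, Pow(Add(1, 9, Rational(1, 3)), Rational(1, 2)))), Rational(1, 13856)) = Mul(Mul(Pow(Rational(31, 3), Rational(1, 2)), Add(-4, Pow(Rational(31, 3), Rational(1, 2)))), Rational(1, 13856)) = Mul(Mul(Mul(Rational(1, 3), Pow(93, Rational(1, 2))), Add(-4, Mul(Rational(1, 3), Pow(93, Rational(1, 2))))), Rational(1, 13856)) = Mul(Mul(Rational(1, 3), Pow(93, Rational(1, 2)), Add(-4, Mul(Rational(1, 3), Pow(93, Rational(1, 2))))), Rational(1, 13856)) = Mul(Rational(1, 41568), Pow(93, Rational(1, 2)), Add(-4, Mul(Rational(1, 3), Pow(93, Rational(1, 2)))))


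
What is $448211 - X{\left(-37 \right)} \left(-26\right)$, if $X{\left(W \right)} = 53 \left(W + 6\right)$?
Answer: $405493$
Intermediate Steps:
$X{\left(W \right)} = 318 + 53 W$ ($X{\left(W \right)} = 53 \left(6 + W\right) = 318 + 53 W$)
$448211 - X{\left(-37 \right)} \left(-26\right) = 448211 - \left(318 + 53 \left(-37\right)\right) \left(-26\right) = 448211 - \left(318 - 1961\right) \left(-26\right) = 448211 - \left(-1643\right) \left(-26\right) = 448211 - 42718 = 405493$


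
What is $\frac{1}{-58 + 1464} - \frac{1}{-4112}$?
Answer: $\frac{2759}{2890736} \approx 0.00095443$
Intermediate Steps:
$\frac{1}{-58 + 1464} - \frac{1}{-4112} = \frac{1}{1406} - - \frac{1}{4112} = \frac{1}{1406} + \frac{1}{4112} = \frac{2759}{2890736}$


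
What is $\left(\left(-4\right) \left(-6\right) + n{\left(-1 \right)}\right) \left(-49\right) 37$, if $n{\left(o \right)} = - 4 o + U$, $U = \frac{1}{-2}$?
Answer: $- \frac{99715}{2} \approx -49858.0$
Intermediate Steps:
$U = - \frac{1}{2} \approx -0.5$
$n{\left(o \right)} = - \frac{1}{2} - 4 o$ ($n{\left(o \right)} = - 4 o - \frac{1}{2} = - \frac{1}{2} - 4 o$)
$\left(\left(-4\right) \left(-6\right) + n{\left(-1 \right)}\right) \left(-49\right) 37 = \left(\left(-4\right) \left(-6\right) - - \frac{7}{2}\right) \left(-49\right) 37 = \left(24 + \left(- \frac{1}{2} + 4\right)\right) \left(-49\right) 37 = \left(24 + \frac{7}{2}\right) \left(-49\right) 37 = \frac{55}{2} \left(-49\right) 37 = \left(- \frac{2695}{2}\right) 37 = - \frac{99715}{2}$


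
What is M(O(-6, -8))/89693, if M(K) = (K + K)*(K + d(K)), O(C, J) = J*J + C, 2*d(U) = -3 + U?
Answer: 9918/89693 ≈ 0.11058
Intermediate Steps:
d(U) = -3/2 + U/2 (d(U) = (-3 + U)/2 = -3/2 + U/2)
O(C, J) = C + J² (O(C, J) = J² + C = C + J²)
M(K) = 2*K*(-3/2 + 3*K/2) (M(K) = (K + K)*(K + (-3/2 + K/2)) = (2*K)*(-3/2 + 3*K/2) = 2*K*(-3/2 + 3*K/2))
M(O(-6, -8))/89693 = (3*(-6 + (-8)²)*(-1 + (-6 + (-8)²)))/89693 = (3*(-6 + 64)*(-1 + (-6 + 64)))*(1/89693) = (3*58*(-1 + 58))*(1/89693) = (3*58*57)*(1/89693) = 9918*(1/89693) = 9918/89693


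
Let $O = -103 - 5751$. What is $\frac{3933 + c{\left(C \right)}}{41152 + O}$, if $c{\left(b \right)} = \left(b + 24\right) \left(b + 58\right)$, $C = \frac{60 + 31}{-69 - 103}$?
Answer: $\frac{52086539}{348085344} \approx 0.14964$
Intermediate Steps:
$C = - \frac{91}{172}$ ($C = \frac{91}{-172} = 91 \left(- \frac{1}{172}\right) = - \frac{91}{172} \approx -0.52907$)
$c{\left(b \right)} = \left(24 + b\right) \left(58 + b\right)$
$O = -5854$ ($O = -103 - 5751 = -5854$)
$\frac{3933 + c{\left(C \right)}}{41152 + O} = \frac{3933 + \left(1392 + \left(- \frac{91}{172}\right)^{2} + 82 \left(- \frac{91}{172}\right)\right)}{41152 - 5854} = \frac{3933 + \left(1392 + \frac{8281}{29584} - \frac{3731}{86}\right)}{35298} = \left(3933 + \frac{39905745}{29584}\right) \frac{1}{35298} = \frac{156259617}{29584} \cdot \frac{1}{35298} = \frac{52086539}{348085344}$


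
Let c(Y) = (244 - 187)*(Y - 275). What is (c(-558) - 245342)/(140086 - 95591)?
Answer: -292823/44495 ≈ -6.5810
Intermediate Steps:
c(Y) = -15675 + 57*Y (c(Y) = 57*(-275 + Y) = -15675 + 57*Y)
(c(-558) - 245342)/(140086 - 95591) = ((-15675 + 57*(-558)) - 245342)/(140086 - 95591) = ((-15675 - 31806) - 245342)/44495 = (-47481 - 245342)*(1/44495) = -292823*1/44495 = -292823/44495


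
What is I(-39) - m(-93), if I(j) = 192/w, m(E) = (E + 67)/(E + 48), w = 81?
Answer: 242/135 ≈ 1.7926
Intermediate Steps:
m(E) = (67 + E)/(48 + E)
I(j) = 64/27 (I(j) = 192/81 = 192*(1/81) = 64/27)
I(-39) - m(-93) = 64/27 - (67 - 93)/(48 - 93) = 64/27 - (-26)/(-45) = 64/27 - (-1)*(-26)/45 = 64/27 - 1*26/45 = 64/27 - 26/45 = 242/135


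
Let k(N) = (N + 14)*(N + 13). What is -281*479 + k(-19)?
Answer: -134569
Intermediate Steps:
k(N) = (13 + N)*(14 + N) (k(N) = (14 + N)*(13 + N) = (13 + N)*(14 + N))
-281*479 + k(-19) = -281*479 + (182 + (-19)² + 27*(-19)) = -134599 + (182 + 361 - 513) = -134599 + 30 = -134569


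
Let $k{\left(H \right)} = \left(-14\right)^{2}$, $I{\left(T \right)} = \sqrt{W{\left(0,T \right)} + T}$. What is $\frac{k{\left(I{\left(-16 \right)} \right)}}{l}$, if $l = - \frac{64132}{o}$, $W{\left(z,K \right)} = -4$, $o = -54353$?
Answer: $\frac{2663297}{16033} \approx 166.11$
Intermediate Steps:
$I{\left(T \right)} = \sqrt{-4 + T}$
$k{\left(H \right)} = 196$
$l = \frac{64132}{54353}$ ($l = - \frac{64132}{-54353} = \left(-64132\right) \left(- \frac{1}{54353}\right) = \frac{64132}{54353} \approx 1.1799$)
$\frac{k{\left(I{\left(-16 \right)} \right)}}{l} = \frac{196}{\frac{64132}{54353}} = 196 \cdot \frac{54353}{64132} = \frac{2663297}{16033}$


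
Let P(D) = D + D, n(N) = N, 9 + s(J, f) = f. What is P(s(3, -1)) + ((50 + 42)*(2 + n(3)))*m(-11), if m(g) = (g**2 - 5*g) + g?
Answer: 75880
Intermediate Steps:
s(J, f) = -9 + f
m(g) = g**2 - 4*g
P(D) = 2*D
P(s(3, -1)) + ((50 + 42)*(2 + n(3)))*m(-11) = 2*(-9 - 1) + ((50 + 42)*(2 + 3))*(-11*(-4 - 11)) = 2*(-10) + (92*5)*(-11*(-15)) = -20 + 460*165 = -20 + 75900 = 75880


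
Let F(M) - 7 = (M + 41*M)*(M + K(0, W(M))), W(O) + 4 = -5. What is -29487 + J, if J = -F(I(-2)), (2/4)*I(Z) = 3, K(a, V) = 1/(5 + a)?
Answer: -155282/5 ≈ -31056.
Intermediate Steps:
W(O) = -9 (W(O) = -4 - 5 = -9)
I(Z) = 6 (I(Z) = 2*3 = 6)
F(M) = 7 + 42*M*(1/5 + M) (F(M) = 7 + (M + 41*M)*(M + 1/(5 + 0)) = 7 + (42*M)*(M + 1/5) = 7 + (42*M)*(1/5 + M) = 7 + 42*M*(1/5 + M))
J = -7847/5 (J = -(7 + 42*6**2 + (42/5)*6) = -(7 + 42*36 + 252/5) = -(7 + 1512 + 252/5) = -1*7847/5 = -7847/5 ≈ -1569.4)
-29487 + J = -29487 - 7847/5 = -155282/5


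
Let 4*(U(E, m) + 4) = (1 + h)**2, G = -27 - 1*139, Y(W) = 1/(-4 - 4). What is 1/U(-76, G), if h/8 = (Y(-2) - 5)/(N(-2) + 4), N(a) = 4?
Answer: 256/65 ≈ 3.9385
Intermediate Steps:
Y(W) = -1/8 (Y(W) = 1/(-8) = -1/8)
h = -41/8 (h = 8*((-1/8 - 5)/(4 + 4)) = 8*(-41/8/8) = 8*(-41/8*1/8) = 8*(-41/64) = -41/8 ≈ -5.1250)
G = -166 (G = -27 - 139 = -166)
U(E, m) = 65/256 (U(E, m) = -4 + (1 - 41/8)**2/4 = -4 + (-33/8)**2/4 = -4 + (1/4)*(1089/64) = -4 + 1089/256 = 65/256)
1/U(-76, G) = 1/(65/256) = 256/65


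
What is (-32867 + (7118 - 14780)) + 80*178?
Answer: -26289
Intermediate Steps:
(-32867 + (7118 - 14780)) + 80*178 = (-32867 - 7662) + 14240 = -40529 + 14240 = -26289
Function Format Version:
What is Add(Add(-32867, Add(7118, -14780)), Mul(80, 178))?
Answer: -26289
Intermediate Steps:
Add(Add(-32867, Add(7118, -14780)), Mul(80, 178)) = Add(Add(-32867, -7662), 14240) = Add(-40529, 14240) = -26289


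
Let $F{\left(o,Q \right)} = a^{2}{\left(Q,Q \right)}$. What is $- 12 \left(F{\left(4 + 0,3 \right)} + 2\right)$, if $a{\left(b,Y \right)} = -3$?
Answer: $-132$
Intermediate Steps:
$F{\left(o,Q \right)} = 9$ ($F{\left(o,Q \right)} = \left(-3\right)^{2} = 9$)
$- 12 \left(F{\left(4 + 0,3 \right)} + 2\right) = - 12 \left(9 + 2\right) = \left(-12\right) 11 = -132$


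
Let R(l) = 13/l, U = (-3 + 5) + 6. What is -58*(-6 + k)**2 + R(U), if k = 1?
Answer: -11587/8 ≈ -1448.4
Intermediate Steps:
U = 8 (U = 2 + 6 = 8)
-58*(-6 + k)**2 + R(U) = -58*(-6 + 1)**2 + 13/8 = -58*(-5)**2 + 13*(1/8) = -58*25 + 13/8 = -1450 + 13/8 = -11587/8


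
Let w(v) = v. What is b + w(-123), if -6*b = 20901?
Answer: -7213/2 ≈ -3606.5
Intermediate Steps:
b = -6967/2 (b = -⅙*20901 = -6967/2 ≈ -3483.5)
b + w(-123) = -6967/2 - 123 = -7213/2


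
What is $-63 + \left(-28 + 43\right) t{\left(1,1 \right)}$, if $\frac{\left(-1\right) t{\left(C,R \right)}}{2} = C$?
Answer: $-93$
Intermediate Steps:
$t{\left(C,R \right)} = - 2 C$
$-63 + \left(-28 + 43\right) t{\left(1,1 \right)} = -63 + \left(-28 + 43\right) \left(\left(-2\right) 1\right) = -63 + 15 \left(-2\right) = -63 - 30 = -93$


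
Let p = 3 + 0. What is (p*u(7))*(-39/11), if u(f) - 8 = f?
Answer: -1755/11 ≈ -159.55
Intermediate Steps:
u(f) = 8 + f
p = 3
(p*u(7))*(-39/11) = (3*(8 + 7))*(-39/11) = (3*15)*(-39*1/11) = 45*(-39/11) = -1755/11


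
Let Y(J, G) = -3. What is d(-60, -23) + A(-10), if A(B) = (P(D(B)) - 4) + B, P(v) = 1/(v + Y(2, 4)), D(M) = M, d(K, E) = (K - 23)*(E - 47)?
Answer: 75347/13 ≈ 5795.9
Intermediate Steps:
d(K, E) = (-47 + E)*(-23 + K) (d(K, E) = (-23 + K)*(-47 + E) = (-47 + E)*(-23 + K))
P(v) = 1/(-3 + v) (P(v) = 1/(v - 3) = 1/(-3 + v))
A(B) = -4 + B + 1/(-3 + B) (A(B) = (1/(-3 + B) - 4) + B = (-4 + 1/(-3 + B)) + B = -4 + B + 1/(-3 + B))
d(-60, -23) + A(-10) = (1081 - 47*(-60) - 23*(-23) - 23*(-60)) + (1 + (-4 - 10)*(-3 - 10))/(-3 - 10) = (1081 + 2820 + 529 + 1380) + (1 - 14*(-13))/(-13) = 5810 - (1 + 182)/13 = 5810 - 1/13*183 = 5810 - 183/13 = 75347/13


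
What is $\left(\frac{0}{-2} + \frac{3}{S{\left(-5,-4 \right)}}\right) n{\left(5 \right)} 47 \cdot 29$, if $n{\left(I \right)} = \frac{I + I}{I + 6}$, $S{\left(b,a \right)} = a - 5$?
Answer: $- \frac{13630}{33} \approx -413.03$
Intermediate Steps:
$S{\left(b,a \right)} = -5 + a$
$n{\left(I \right)} = \frac{2 I}{6 + I}$
$\left(\frac{0}{-2} + \frac{3}{S{\left(-5,-4 \right)}}\right) n{\left(5 \right)} 47 \cdot 29 = \left(\frac{0}{-2} + \frac{3}{-5 - 4}\right) 2 \cdot 5 \frac{1}{6 + 5} \cdot 47 \cdot 29 = \left(0 \left(- \frac{1}{2}\right) + \frac{3}{-9}\right) 2 \cdot 5 \cdot \frac{1}{11} \cdot 47 \cdot 29 = \left(0 + 3 \left(- \frac{1}{9}\right)\right) 2 \cdot 5 \cdot \frac{1}{11} \cdot 47 \cdot 29 = \left(0 - \frac{1}{3}\right) \frac{10}{11} \cdot 47 \cdot 29 = \left(- \frac{1}{3}\right) \frac{10}{11} \cdot 47 \cdot 29 = \left(- \frac{10}{33}\right) 47 \cdot 29 = \left(- \frac{470}{33}\right) 29 = - \frac{13630}{33}$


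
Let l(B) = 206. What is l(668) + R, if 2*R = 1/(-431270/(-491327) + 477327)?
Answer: 96623919061315/469048148398 ≈ 206.00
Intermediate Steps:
R = 491327/469048148398 (R = 1/(2*(-431270/(-491327) + 477327)) = 1/(2*(-431270*(-1/491327) + 477327)) = 1/(2*(431270/491327 + 477327)) = 1/(2*(234524074199/491327)) = (1/2)*(491327/234524074199) = 491327/469048148398 ≈ 1.0475e-6)
l(668) + R = 206 + 491327/469048148398 = 96623919061315/469048148398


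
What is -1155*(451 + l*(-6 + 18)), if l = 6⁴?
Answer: -18483465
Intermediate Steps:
l = 1296
-1155*(451 + l*(-6 + 18)) = -1155*(451 + 1296*(-6 + 18)) = -1155*(451 + 1296*12) = -1155*(451 + 15552) = -1155*16003 = -18483465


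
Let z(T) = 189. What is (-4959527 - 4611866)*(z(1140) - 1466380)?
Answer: 14033490274063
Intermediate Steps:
(-4959527 - 4611866)*(z(1140) - 1466380) = (-4959527 - 4611866)*(189 - 1466380) = -9571393*(-1466191) = 14033490274063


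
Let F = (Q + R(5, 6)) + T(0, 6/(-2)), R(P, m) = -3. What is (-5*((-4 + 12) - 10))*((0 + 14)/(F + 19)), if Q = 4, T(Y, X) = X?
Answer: 140/17 ≈ 8.2353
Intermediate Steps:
F = -2 (F = (4 - 3) + 6/(-2) = 1 + 6*(-1/2) = 1 - 3 = -2)
(-5*((-4 + 12) - 10))*((0 + 14)/(F + 19)) = (-5*((-4 + 12) - 10))*((0 + 14)/(-2 + 19)) = (-5*(8 - 10))*(14/17) = (-5*(-2))*(14*(1/17)) = 10*(14/17) = 140/17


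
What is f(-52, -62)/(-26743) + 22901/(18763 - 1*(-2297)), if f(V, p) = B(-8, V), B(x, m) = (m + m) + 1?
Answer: 614610623/563207580 ≈ 1.0913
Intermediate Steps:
B(x, m) = 1 + 2*m (B(x, m) = 2*m + 1 = 1 + 2*m)
f(V, p) = 1 + 2*V
f(-52, -62)/(-26743) + 22901/(18763 - 1*(-2297)) = (1 + 2*(-52))/(-26743) + 22901/(18763 - 1*(-2297)) = (1 - 104)*(-1/26743) + 22901/(18763 + 2297) = -103*(-1/26743) + 22901/21060 = 103/26743 + 22901*(1/21060) = 103/26743 + 22901/21060 = 614610623/563207580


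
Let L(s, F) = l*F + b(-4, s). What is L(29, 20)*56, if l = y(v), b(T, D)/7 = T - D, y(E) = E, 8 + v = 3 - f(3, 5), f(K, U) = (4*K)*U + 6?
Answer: -92456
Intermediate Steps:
f(K, U) = 6 + 4*K*U (f(K, U) = 4*K*U + 6 = 6 + 4*K*U)
v = -71 (v = -8 + (3 - (6 + 4*3*5)) = -8 + (3 - (6 + 60)) = -8 + (3 - 1*66) = -8 + (3 - 66) = -8 - 63 = -71)
b(T, D) = -7*D + 7*T (b(T, D) = 7*(T - D) = -7*D + 7*T)
l = -71
L(s, F) = -28 - 71*F - 7*s (L(s, F) = -71*F + (-7*s + 7*(-4)) = -71*F + (-7*s - 28) = -71*F + (-28 - 7*s) = -28 - 71*F - 7*s)
L(29, 20)*56 = (-28 - 71*20 - 7*29)*56 = (-28 - 1420 - 203)*56 = -1651*56 = -92456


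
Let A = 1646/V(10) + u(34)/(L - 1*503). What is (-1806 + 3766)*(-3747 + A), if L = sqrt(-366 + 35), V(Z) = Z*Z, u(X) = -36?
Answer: -463087678844/63335 + 3528*I*sqrt(331)/12667 ≈ -7.3117e+6 + 5.0672*I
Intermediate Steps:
V(Z) = Z**2
L = I*sqrt(331) (L = sqrt(-331) = I*sqrt(331) ≈ 18.193*I)
A = 823/50 - 36/(-503 + I*sqrt(331)) (A = 1646/(10**2) - 36/(I*sqrt(331) - 1*503) = 1646/100 - 36/(I*sqrt(331) - 503) = 1646*(1/100) - 36/(-503 + I*sqrt(331)) = 823/50 - 36/(-503 + I*sqrt(331)) ≈ 16.531 + 0.0025853*I)
(-1806 + 3766)*(-3747 + A) = (-1806 + 3766)*(-3747 + (10470211/633350 + 9*I*sqrt(331)/63335)) = 1960*(-2362692239/633350 + 9*I*sqrt(331)/63335) = -463087678844/63335 + 3528*I*sqrt(331)/12667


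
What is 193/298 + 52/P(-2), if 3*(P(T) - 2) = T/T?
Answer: 47839/2086 ≈ 22.933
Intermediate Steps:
P(T) = 7/3 (P(T) = 2 + (T/T)/3 = 2 + (1/3)*1 = 2 + 1/3 = 7/3)
193/298 + 52/P(-2) = 193/298 + 52/(7/3) = 193*(1/298) + 52*(3/7) = 193/298 + 156/7 = 47839/2086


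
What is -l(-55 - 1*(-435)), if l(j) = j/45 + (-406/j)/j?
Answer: -5485373/649800 ≈ -8.4416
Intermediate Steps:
l(j) = -406/j² + j/45 (l(j) = j*(1/45) - 406/j² = j/45 - 406/j² = -406/j² + j/45)
-l(-55 - 1*(-435)) = -(-406/(-55 - 1*(-435))² + (-55 - 1*(-435))/45) = -(-406/(-55 + 435)² + (-55 + 435)/45) = -(-406/380² + (1/45)*380) = -(-406*1/144400 + 76/9) = -(-203/72200 + 76/9) = -1*5485373/649800 = -5485373/649800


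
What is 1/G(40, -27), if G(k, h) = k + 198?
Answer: 1/238 ≈ 0.0042017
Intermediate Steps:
G(k, h) = 198 + k
1/G(40, -27) = 1/(198 + 40) = 1/238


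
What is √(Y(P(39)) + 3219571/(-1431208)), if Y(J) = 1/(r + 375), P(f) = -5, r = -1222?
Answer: I*√6833608486296830/55101508 ≈ 1.5002*I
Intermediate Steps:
Y(J) = -1/847 (Y(J) = 1/(-1222 + 375) = 1/(-847) = -1/847)
√(Y(P(39)) + 3219571/(-1431208)) = √(-1/847 + 3219571/(-1431208)) = √(-1/847 + 3219571*(-1/1431208)) = √(-1/847 - 3219571/1431208) = √(-2728407845/1212233176) = I*√6833608486296830/55101508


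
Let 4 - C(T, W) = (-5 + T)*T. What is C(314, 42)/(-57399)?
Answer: 97022/57399 ≈ 1.6903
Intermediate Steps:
C(T, W) = 4 - T*(-5 + T) (C(T, W) = 4 - (-5 + T)*T = 4 - T*(-5 + T))
C(314, 42)/(-57399) = (4 - 1*314² + 5*314)/(-57399) = (4 - 1*98596 + 1570)*(-1/57399) = (4 - 98596 + 1570)*(-1/57399) = -97022*(-1/57399) = 97022/57399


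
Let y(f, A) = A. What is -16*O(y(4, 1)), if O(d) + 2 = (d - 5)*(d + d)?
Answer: 160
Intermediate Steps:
O(d) = -2 + 2*d*(-5 + d) (O(d) = -2 + (d - 5)*(d + d) = -2 + (-5 + d)*(2*d) = -2 + 2*d*(-5 + d))
-16*O(y(4, 1)) = -16*(-2 - 10*1 + 2*1**2) = -16*(-2 - 10 + 2*1) = -16*(-2 - 10 + 2) = -16*(-10) = 160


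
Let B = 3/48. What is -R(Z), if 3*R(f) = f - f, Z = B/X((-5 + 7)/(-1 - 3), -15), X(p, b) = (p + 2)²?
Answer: 0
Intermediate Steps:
X(p, b) = (2 + p)²
B = 1/16 (B = 3*(1/48) = 1/16 ≈ 0.062500)
Z = 1/36 (Z = 1/(16*((2 + (-5 + 7)/(-1 - 3))²)) = 1/(16*((2 + 2/(-4))²)) = 1/(16*((2 + 2*(-¼))²)) = 1/(16*((2 - ½)²)) = 1/(16*((3/2)²)) = 1/(16*(9/4)) = (1/16)*(4/9) = 1/36 ≈ 0.027778)
R(f) = 0 (R(f) = (f - f)/3 = (⅓)*0 = 0)
-R(Z) = -1*0 = 0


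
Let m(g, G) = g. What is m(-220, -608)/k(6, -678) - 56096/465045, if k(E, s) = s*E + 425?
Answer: -102047828/1694158935 ≈ -0.060235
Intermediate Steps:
k(E, s) = 425 + E*s (k(E, s) = E*s + 425 = 425 + E*s)
m(-220, -608)/k(6, -678) - 56096/465045 = -220/(425 + 6*(-678)) - 56096/465045 = -220/(425 - 4068) - 56096*1/465045 = -220/(-3643) - 56096/465045 = -220*(-1/3643) - 56096/465045 = 220/3643 - 56096/465045 = -102047828/1694158935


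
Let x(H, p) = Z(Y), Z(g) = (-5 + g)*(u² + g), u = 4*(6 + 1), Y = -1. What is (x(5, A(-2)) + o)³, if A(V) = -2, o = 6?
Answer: -103293741888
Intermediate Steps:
u = 28 (u = 4*7 = 28)
Z(g) = (-5 + g)*(784 + g) (Z(g) = (-5 + g)*(28² + g) = (-5 + g)*(784 + g))
x(H, p) = -4698 (x(H, p) = -3920 + (-1)² + 779*(-1) = -3920 + 1 - 779 = -4698)
(x(5, A(-2)) + o)³ = (-4698 + 6)³ = (-4692)³ = -103293741888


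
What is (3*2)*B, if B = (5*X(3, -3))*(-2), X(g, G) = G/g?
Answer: 60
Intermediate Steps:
B = 10 (B = (5*(-3/3))*(-2) = (5*(-3*⅓))*(-2) = (5*(-1))*(-2) = -5*(-2) = 10)
(3*2)*B = (3*2)*10 = 6*10 = 60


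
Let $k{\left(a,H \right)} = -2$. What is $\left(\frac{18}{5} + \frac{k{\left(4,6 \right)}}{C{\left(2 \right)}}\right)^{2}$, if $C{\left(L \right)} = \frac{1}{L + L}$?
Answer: $\frac{484}{25} \approx 19.36$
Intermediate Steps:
$C{\left(L \right)} = \frac{1}{2 L}$
$\left(\frac{18}{5} + \frac{k{\left(4,6 \right)}}{C{\left(2 \right)}}\right)^{2} = \left(\frac{18}{5} - \frac{2}{\frac{1}{2} \cdot \frac{1}{2}}\right)^{2} = \left(18 \cdot \frac{1}{5} - \frac{2}{\frac{1}{2} \cdot \frac{1}{2}}\right)^{2} = \left(\frac{18}{5} - 2 \frac{1}{\frac{1}{4}}\right)^{2} = \left(\frac{18}{5} - 8\right)^{2} = \left(- \frac{22}{5}\right)^{2} = \frac{484}{25}$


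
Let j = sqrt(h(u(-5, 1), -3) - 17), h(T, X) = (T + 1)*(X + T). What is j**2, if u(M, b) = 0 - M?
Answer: -5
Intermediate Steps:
u(M, b) = -M
h(T, X) = (1 + T)*(T + X)
j = I*sqrt(5) (j = sqrt((-1*(-5) - 3 + (-1*(-5))**2 - 1*(-5)*(-3)) - 17) = sqrt((5 - 3 + 5**2 + 5*(-3)) - 17) = sqrt((5 - 3 + 25 - 15) - 17) = sqrt(12 - 17) = sqrt(-5) = I*sqrt(5) ≈ 2.2361*I)
j**2 = (I*sqrt(5))**2 = -5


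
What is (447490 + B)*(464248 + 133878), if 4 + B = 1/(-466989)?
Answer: 124991012063490278/466989 ≈ 2.6765e+11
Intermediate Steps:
B = -1867957/466989 (B = -4 + 1/(-466989) = -4 - 1/466989 = -1867957/466989 ≈ -4.0000)
(447490 + B)*(464248 + 133878) = (447490 - 1867957/466989)*(464248 + 133878) = (208971039653/466989)*598126 = 124991012063490278/466989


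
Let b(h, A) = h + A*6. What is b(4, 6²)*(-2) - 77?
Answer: -517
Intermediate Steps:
b(h, A) = h + 6*A
b(4, 6²)*(-2) - 77 = (4 + 6*6²)*(-2) - 77 = (4 + 6*36)*(-2) - 77 = (4 + 216)*(-2) - 77 = 220*(-2) - 77 = -440 - 77 = -517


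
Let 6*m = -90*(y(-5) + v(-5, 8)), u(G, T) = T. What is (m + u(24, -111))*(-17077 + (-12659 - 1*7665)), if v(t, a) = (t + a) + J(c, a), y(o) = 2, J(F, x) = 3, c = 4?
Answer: 8639631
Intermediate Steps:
v(t, a) = 3 + a + t (v(t, a) = (t + a) + 3 = (a + t) + 3 = 3 + a + t)
m = -120 (m = (-90*(2 + (3 + 8 - 5)))/6 = (-90*(2 + 6))/6 = (-90*8)/6 = (⅙)*(-720) = -120)
(m + u(24, -111))*(-17077 + (-12659 - 1*7665)) = (-120 - 111)*(-17077 + (-12659 - 1*7665)) = -231*(-17077 + (-12659 - 7665)) = -231*(-17077 - 20324) = -231*(-37401) = 8639631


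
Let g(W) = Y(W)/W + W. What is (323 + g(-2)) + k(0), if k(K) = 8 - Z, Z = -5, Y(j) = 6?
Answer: 331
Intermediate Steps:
k(K) = 13 (k(K) = 8 - 1*(-5) = 8 + 5 = 13)
g(W) = W + 6/W (g(W) = 6/W + W = W + 6/W)
(323 + g(-2)) + k(0) = (323 + (-2 + 6/(-2))) + 13 = (323 + (-2 + 6*(-1/2))) + 13 = (323 + (-2 - 3)) + 13 = (323 - 5) + 13 = 318 + 13 = 331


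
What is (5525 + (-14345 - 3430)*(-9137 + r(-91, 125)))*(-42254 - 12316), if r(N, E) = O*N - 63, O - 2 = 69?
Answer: -15191185686000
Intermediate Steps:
O = 71 (O = 2 + 69 = 71)
r(N, E) = -63 + 71*N (r(N, E) = 71*N - 63 = -63 + 71*N)
(5525 + (-14345 - 3430)*(-9137 + r(-91, 125)))*(-42254 - 12316) = (5525 + (-14345 - 3430)*(-9137 + (-63 + 71*(-91))))*(-42254 - 12316) = (5525 - 17775*(-9137 + (-63 - 6461)))*(-54570) = (5525 - 17775*(-9137 - 6524))*(-54570) = (5525 - 17775*(-15661))*(-54570) = (5525 + 278374275)*(-54570) = 278379800*(-54570) = -15191185686000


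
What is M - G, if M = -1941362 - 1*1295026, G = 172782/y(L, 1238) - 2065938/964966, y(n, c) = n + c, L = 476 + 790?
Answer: -1955041132549473/604068716 ≈ -3.2365e+6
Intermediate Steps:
L = 1266
y(n, c) = c + n
G = 40388911665/604068716 (G = 172782/(1238 + 1266) - 2065938/964966 = 172782/2504 - 2065938*1/964966 = 172782*(1/2504) - 1032969/482483 = 86391/1252 - 1032969/482483 = 40388911665/604068716 ≈ 66.861)
M = -3236388 (M = -1941362 - 1295026 = -3236388)
M - G = -3236388 - 1*40388911665/604068716 = -3236388 - 40388911665/604068716 = -1955041132549473/604068716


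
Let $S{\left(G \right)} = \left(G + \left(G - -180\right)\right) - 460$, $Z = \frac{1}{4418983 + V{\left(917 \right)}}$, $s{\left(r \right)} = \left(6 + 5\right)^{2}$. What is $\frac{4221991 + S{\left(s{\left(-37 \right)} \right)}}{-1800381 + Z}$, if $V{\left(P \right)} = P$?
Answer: $- \frac{18660610064700}{7957503981899} \approx -2.345$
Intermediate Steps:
$s{\left(r \right)} = 121$ ($s{\left(r \right)} = 11^{2} = 121$)
$Z = \frac{1}{4419900}$ ($Z = \frac{1}{4418983 + 917} = \frac{1}{4419900} \approx 2.2625 \cdot 10^{-7}$)
$S{\left(G \right)} = -280 + 2 G$ ($S{\left(G \right)} = \left(G + \left(G + 180\right)\right) - 460 = \left(G + \left(180 + G\right)\right) - 460 = \left(180 + 2 G\right) - 460 = -280 + 2 G$)
$\frac{4221991 + S{\left(s{\left(-37 \right)} \right)}}{-1800381 + Z} = \frac{4221991 + \left(-280 + 2 \cdot 121\right)}{-1800381 + \frac{1}{4419900}} = \frac{4221991 + \left(-280 + 242\right)}{- \frac{7957503981899}{4419900}} = \left(4221991 - 38\right) \left(- \frac{4419900}{7957503981899}\right) = 4221953 \left(- \frac{4419900}{7957503981899}\right) = - \frac{18660610064700}{7957503981899}$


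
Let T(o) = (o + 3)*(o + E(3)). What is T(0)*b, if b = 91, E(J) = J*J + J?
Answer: 3276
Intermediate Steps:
E(J) = J + J² (E(J) = J² + J = J + J²)
T(o) = (3 + o)*(12 + o) (T(o) = (o + 3)*(o + 3*(1 + 3)) = (3 + o)*(o + 3*4) = (3 + o)*(o + 12) = (3 + o)*(12 + o))
T(0)*b = (36 + 0² + 15*0)*91 = (36 + 0 + 0)*91 = 36*91 = 3276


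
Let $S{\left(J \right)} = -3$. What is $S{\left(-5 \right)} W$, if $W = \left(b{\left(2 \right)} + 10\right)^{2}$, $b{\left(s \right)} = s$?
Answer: $-432$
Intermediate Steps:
$W = 144$ ($W = \left(2 + 10\right)^{2} = 12^{2} = 144$)
$S{\left(-5 \right)} W = \left(-3\right) 144 = -432$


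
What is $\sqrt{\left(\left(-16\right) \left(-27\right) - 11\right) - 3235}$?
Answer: $i \sqrt{2814} \approx 53.047 i$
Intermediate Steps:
$\sqrt{\left(\left(-16\right) \left(-27\right) - 11\right) - 3235} = \sqrt{\left(432 - 11\right) - 3235} = \sqrt{421 - 3235} = \sqrt{-2814} = i \sqrt{2814}$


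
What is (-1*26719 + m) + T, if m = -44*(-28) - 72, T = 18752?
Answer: -6807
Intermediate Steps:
m = 1160 (m = 1232 - 72 = 1160)
(-1*26719 + m) + T = (-1*26719 + 1160) + 18752 = (-26719 + 1160) + 18752 = -25559 + 18752 = -6807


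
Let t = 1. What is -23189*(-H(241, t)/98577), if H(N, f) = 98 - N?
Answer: -3316027/98577 ≈ -33.639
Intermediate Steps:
-23189*(-H(241, t)/98577) = -23189/((-98577/(98 - 1*241))) = -23189/((-98577/(98 - 241))) = -23189/((-98577/(-143))) = -23189/((-98577*(-1/143))) = -23189/98577/143 = -23189*143/98577 = -3316027/98577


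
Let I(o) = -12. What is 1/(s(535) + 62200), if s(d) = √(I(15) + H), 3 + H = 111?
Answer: 7775/483604988 - √6/967209976 ≈ 1.6075e-5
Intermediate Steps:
H = 108 (H = -3 + 111 = 108)
s(d) = 4*√6 (s(d) = √(-12 + 108) = √96 = 4*√6)
1/(s(535) + 62200) = 1/(4*√6 + 62200) = 1/(62200 + 4*√6)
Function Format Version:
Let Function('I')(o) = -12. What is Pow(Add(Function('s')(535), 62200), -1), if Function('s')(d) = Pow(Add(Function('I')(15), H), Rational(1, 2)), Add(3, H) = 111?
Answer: Add(Rational(7775, 483604988), Mul(Rational(-1, 967209976), Pow(6, Rational(1, 2)))) ≈ 1.6075e-5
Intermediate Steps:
H = 108 (H = Add(-3, 111) = 108)
Function('s')(d) = Mul(4, Pow(6, Rational(1, 2))) (Function('s')(d) = Pow(Add(-12, 108), Rational(1, 2)) = Pow(96, Rational(1, 2)) = Mul(4, Pow(6, Rational(1, 2))))
Pow(Add(Function('s')(535), 62200), -1) = Pow(Add(Mul(4, Pow(6, Rational(1, 2))), 62200), -1) = Pow(Add(62200, Mul(4, Pow(6, Rational(1, 2)))), -1)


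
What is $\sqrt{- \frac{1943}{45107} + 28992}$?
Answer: $\frac{\sqrt{58988237246507}}{45107} \approx 170.27$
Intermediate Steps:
$\sqrt{- \frac{1943}{45107} + 28992} = \sqrt{\frac{1307740201}{45107}} = \frac{\sqrt{58988237246507}}{45107}$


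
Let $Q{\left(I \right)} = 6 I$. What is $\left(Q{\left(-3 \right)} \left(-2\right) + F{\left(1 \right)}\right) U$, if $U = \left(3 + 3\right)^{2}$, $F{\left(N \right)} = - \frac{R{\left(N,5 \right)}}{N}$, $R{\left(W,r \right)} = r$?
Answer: $1116$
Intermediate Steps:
$F{\left(N \right)} = - \frac{5}{N}$
$U = 36$ ($U = 6^{2} = 36$)
$\left(Q{\left(-3 \right)} \left(-2\right) + F{\left(1 \right)}\right) U = \left(6 \left(-3\right) \left(-2\right) - \frac{5}{1}\right) 36 = \left(\left(-18\right) \left(-2\right) - 5\right) 36 = \left(36 - 5\right) 36 = 31 \cdot 36 = 1116$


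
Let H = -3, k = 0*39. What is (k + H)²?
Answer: 9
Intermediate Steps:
k = 0
(k + H)² = (0 - 3)² = (-3)² = 9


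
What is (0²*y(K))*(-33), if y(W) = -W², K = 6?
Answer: 0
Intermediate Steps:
(0²*y(K))*(-33) = (0²*(-1*6²))*(-33) = (0*(-1*36))*(-33) = (0*(-36))*(-33) = 0*(-33) = 0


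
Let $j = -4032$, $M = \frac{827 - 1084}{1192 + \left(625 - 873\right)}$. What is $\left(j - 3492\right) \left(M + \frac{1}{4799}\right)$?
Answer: $\frac{2318142519}{1132564} \approx 2046.8$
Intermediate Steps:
$M = - \frac{257}{944}$ ($M = - \frac{257}{1192 - 248} = - \frac{257}{944} \approx -0.27225$)
$\left(j - 3492\right) \left(M + \frac{1}{4799}\right) = \left(-4032 - 3492\right) \left(- \frac{257}{944} + \frac{1}{4799}\right) = \left(-4032 - 3492\right) \left(- \frac{1232399}{4530256}\right) = \left(-7524\right) \left(- \frac{1232399}{4530256}\right) = \frac{2318142519}{1132564}$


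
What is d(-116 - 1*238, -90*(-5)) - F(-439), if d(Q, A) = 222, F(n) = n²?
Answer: -192499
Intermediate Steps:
d(-116 - 1*238, -90*(-5)) - F(-439) = 222 - 1*(-439)² = 222 - 1*192721 = 222 - 192721 = -192499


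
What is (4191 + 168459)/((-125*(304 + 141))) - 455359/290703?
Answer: -3020768693/646814175 ≈ -4.6702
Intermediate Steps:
(4191 + 168459)/((-125*(304 + 141))) - 455359/290703 = 172650/((-125*445)) - 455359*1/290703 = 172650/(-55625) - 455359/290703 = 172650*(-1/55625) - 455359/290703 = -6906/2225 - 455359/290703 = -3020768693/646814175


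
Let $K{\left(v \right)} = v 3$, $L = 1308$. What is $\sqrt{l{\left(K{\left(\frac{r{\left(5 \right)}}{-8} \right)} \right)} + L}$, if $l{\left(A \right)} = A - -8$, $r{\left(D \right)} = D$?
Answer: $\frac{\sqrt{21026}}{4} \approx 36.251$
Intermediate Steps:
$K{\left(v \right)} = 3 v$
$l{\left(A \right)} = 8 + A$ ($l{\left(A \right)} = A + 8 = 8 + A$)
$\sqrt{l{\left(K{\left(\frac{r{\left(5 \right)}}{-8} \right)} \right)} + L} = \sqrt{\left(8 + 3 \frac{5}{-8}\right) + 1308} = \sqrt{\left(8 + 3 \cdot 5 \left(- \frac{1}{8}\right)\right) + 1308} = \sqrt{\left(8 + 3 \left(- \frac{5}{8}\right)\right) + 1308} = \sqrt{\left(8 - \frac{15}{8}\right) + 1308} = \sqrt{\frac{49}{8} + 1308} = \sqrt{\frac{10513}{8}} = \frac{\sqrt{21026}}{4}$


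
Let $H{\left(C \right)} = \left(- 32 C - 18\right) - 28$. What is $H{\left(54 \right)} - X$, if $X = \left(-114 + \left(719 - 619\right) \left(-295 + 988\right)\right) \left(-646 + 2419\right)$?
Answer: $-122668552$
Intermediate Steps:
$H{\left(C \right)} = -46 - 32 C$ ($H{\left(C \right)} = \left(-18 - 32 C\right) - 28 = -46 - 32 C$)
$X = 122666778$ ($X = \left(-114 + 100 \cdot 693\right) 1773 = \left(-114 + 69300\right) 1773 = 69186 \cdot 1773 = 122666778$)
$H{\left(54 \right)} - X = \left(-46 - 1728\right) - 122666778 = -1774 - 122666778 = -122668552$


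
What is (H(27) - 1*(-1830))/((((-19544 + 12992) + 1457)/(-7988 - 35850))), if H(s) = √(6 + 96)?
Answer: 16044708/1019 + 43838*√102/5095 ≈ 15832.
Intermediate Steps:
H(s) = √102
(H(27) - 1*(-1830))/((((-19544 + 12992) + 1457)/(-7988 - 35850))) = (√102 - 1*(-1830))/((((-19544 + 12992) + 1457)/(-7988 - 35850))) = (√102 + 1830)/(((-6552 + 1457)/(-43838))) = (1830 + √102)/((-5095*(-1/43838))) = (1830 + √102)/(5095/43838) = (1830 + √102)*(43838/5095) = 16044708/1019 + 43838*√102/5095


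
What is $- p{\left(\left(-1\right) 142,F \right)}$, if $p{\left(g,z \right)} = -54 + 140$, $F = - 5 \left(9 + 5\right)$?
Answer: $-86$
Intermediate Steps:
$F = -70$ ($F = \left(-5\right) 14 = -70$)
$p{\left(g,z \right)} = 86$
$- p{\left(\left(-1\right) 142,F \right)} = \left(-1\right) 86 = -86$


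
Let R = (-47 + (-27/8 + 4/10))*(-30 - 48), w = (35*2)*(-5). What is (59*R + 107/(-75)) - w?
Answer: 69100057/300 ≈ 2.3033e+5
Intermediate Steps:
w = -350 (w = 70*(-5) = -350)
R = 77961/20 (R = (-47 + (-27*⅛ + 4*(⅒)))*(-78) = (-47 + (-27/8 + ⅖))*(-78) = (-47 - 119/40)*(-78) = -1999/40*(-78) = 77961/20 ≈ 3898.1)
(59*R + 107/(-75)) - w = (59*(77961/20) + 107/(-75)) - 1*(-350) = (4599699/20 + 107*(-1/75)) + 350 = (4599699/20 - 107/75) + 350 = 68995057/300 + 350 = 69100057/300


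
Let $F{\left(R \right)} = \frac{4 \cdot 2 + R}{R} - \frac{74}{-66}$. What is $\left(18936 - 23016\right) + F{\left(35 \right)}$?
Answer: $- \frac{4709686}{1155} \approx -4077.6$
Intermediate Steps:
$F{\left(R \right)} = \frac{37}{33} + \frac{8 + R}{R}$ ($F{\left(R \right)} = \frac{8 + R}{R} - - \frac{37}{33} = \frac{8 + R}{R} + \frac{37}{33} = \frac{37}{33} + \frac{8 + R}{R}$)
$\left(18936 - 23016\right) + F{\left(35 \right)} = \left(18936 - 23016\right) + \left(\frac{70}{33} + \frac{8}{35}\right) = -4080 + \left(\frac{70}{33} + 8 \cdot \frac{1}{35}\right) = -4080 + \left(\frac{70}{33} + \frac{8}{35}\right) = -4080 + \frac{2714}{1155} = - \frac{4709686}{1155}$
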